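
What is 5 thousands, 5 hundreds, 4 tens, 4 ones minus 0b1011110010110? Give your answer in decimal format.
Convert 5 thousands, 5 hundreds, 4 tens, 4 ones (place-value notation) → 5×1000 + 5×100 + 4×10 + 4 = 5544 (decimal)
Convert 0b1011110010110 (binary) → 4096 + 1024 + 512 + 256 + 128 + 16 + 4 + 2 = 6038 (decimal)
Compute 5544 - 6038 = -494
-494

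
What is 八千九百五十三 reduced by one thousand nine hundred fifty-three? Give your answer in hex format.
Convert 八千九百五十三 (Chinese numeral) → 8×1000 + 9×100 + 5×10 + 3 = 8953 (decimal)
Convert one thousand nine hundred fifty-three (English words) → 1×1000 + 9×100 + 53 = 1953 (decimal)
Compute 8953 - 1953 = 7000
Convert 7000 (decimal) → 7000 = 1×4096 + 11×256 + 5×16 + 8 → 0x1B58 (hexadecimal)
0x1B58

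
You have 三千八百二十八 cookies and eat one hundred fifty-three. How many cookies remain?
Convert 三千八百二十八 (Chinese numeral) → 3×1000 + 8×100 + 2×10 + 8 = 3828 (decimal)
Convert one hundred fifty-three (English words) → 1×100 + 53 = 153 (decimal)
Compute 3828 - 153 = 3675
3675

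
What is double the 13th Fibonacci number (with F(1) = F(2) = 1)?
The 13th Fibonacci number (with F(1) = F(2) = 1): 1, 1, 2, 3, 5, 8, 13, 21, 34, 55, 89, 144, 233 → 233
Compute 233 × 2 = 466
466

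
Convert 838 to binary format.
Convert 838 (decimal) → 838 = 512 + 256 + 64 + 4 + 2 → 0b1101000110 (binary)
0b1101000110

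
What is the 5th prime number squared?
The 5th prime number = 11
Compute 11² = 11 × 11 = 121
121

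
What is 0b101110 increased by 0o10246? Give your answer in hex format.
Convert 0b101110 (binary) → 32 + 8 + 4 + 2 = 46 (decimal)
Convert 0o10246 (octal) → 1×4096 + 2×64 + 4×8 + 6 = 4262 (decimal)
Compute 46 + 4262 = 4308
Convert 4308 (decimal) → 4308 = 1×4096 + 13×16 + 4 → 0x10D4 (hexadecimal)
0x10D4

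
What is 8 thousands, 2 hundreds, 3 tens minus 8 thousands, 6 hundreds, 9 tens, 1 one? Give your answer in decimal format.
Convert 8 thousands, 2 hundreds, 3 tens (place-value notation) → 8×1000 + 2×100 + 3×10 = 8230 (decimal)
Convert 8 thousands, 6 hundreds, 9 tens, 1 one (place-value notation) → 8×1000 + 6×100 + 9×10 + 1 = 8691 (decimal)
Compute 8230 - 8691 = -461
-461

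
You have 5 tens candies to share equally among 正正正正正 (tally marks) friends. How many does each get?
Convert 5 tens (place-value notation) → 5×10 = 50 (decimal)
Convert 正正正正正 (tally marks) → 5 + 5 + 5 + 5 + 5 = 25 (decimal)
Compute 50 ÷ 25 = 2
2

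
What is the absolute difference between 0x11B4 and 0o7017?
Convert 0x11B4 (hexadecimal) → 1×4096 + 1×256 + 11×16 + 4 = 4532 (decimal)
Convert 0o7017 (octal) → 7×512 + 1×8 + 7 = 3599 (decimal)
Compute |4532 - 3599| = 933
933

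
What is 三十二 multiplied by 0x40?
Convert 三十二 (Chinese numeral) → 3×10 + 2 = 32 (decimal)
Convert 0x40 (hexadecimal) → 4×16 = 64 (decimal)
Compute 32 × 64 = 2048
2048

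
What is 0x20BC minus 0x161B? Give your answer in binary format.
Convert 0x20BC (hexadecimal) → 2×4096 + 11×16 + 12 = 8380 (decimal)
Convert 0x161B (hexadecimal) → 1×4096 + 6×256 + 1×16 + 11 = 5659 (decimal)
Compute 8380 - 5659 = 2721
Convert 2721 (decimal) → 2721 = 2048 + 512 + 128 + 32 + 1 → 0b101010100001 (binary)
0b101010100001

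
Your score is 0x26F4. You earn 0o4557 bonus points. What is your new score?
Convert 0x26F4 (hexadecimal) → 2×4096 + 6×256 + 15×16 + 4 = 9972 (decimal)
Convert 0o4557 (octal) → 4×512 + 5×64 + 5×8 + 7 = 2415 (decimal)
Compute 9972 + 2415 = 12387
12387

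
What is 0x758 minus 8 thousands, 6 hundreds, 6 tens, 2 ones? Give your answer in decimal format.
Convert 0x758 (hexadecimal) → 7×256 + 5×16 + 8 = 1880 (decimal)
Convert 8 thousands, 6 hundreds, 6 tens, 2 ones (place-value notation) → 8×1000 + 6×100 + 6×10 + 2 = 8662 (decimal)
Compute 1880 - 8662 = -6782
-6782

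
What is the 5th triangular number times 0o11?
Convert the 5th triangular number (triangular index) → 5×6/2 = 15 (decimal)
Convert 0o11 (octal) → 1×8 + 1 = 9 (decimal)
Compute 15 × 9 = 135
135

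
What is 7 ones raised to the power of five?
Convert 7 ones (place-value notation) → 7 (decimal)
Convert five (English words) → 5 (decimal)
Compute 7 ^ 5 = 16807
16807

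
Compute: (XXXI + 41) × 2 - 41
Convert XXXI (Roman numeral) → 10 + 10 + 10 + 1 = 31 (decimal)
Expression in decimal: (31 + 41) × 2 - 41
Parentheses first: 31 + 41 = 72
Multiply: 72 × 2 = 144
Subtract: 144 - 41 = 103
103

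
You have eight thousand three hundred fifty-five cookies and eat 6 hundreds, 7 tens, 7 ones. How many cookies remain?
Convert eight thousand three hundred fifty-five (English words) → 8×1000 + 3×100 + 55 = 8355 (decimal)
Convert 6 hundreds, 7 tens, 7 ones (place-value notation) → 6×100 + 7×10 + 7 = 677 (decimal)
Compute 8355 - 677 = 7678
7678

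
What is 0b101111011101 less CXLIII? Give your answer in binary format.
Convert 0b101111011101 (binary) → 2048 + 512 + 256 + 128 + 64 + 16 + 8 + 4 + 1 = 3037 (decimal)
Convert CXLIII (Roman numeral) → 100 + 40 + 1 + 1 + 1 = 143 (decimal)
Compute 3037 - 143 = 2894
Convert 2894 (decimal) → 2894 = 2048 + 512 + 256 + 64 + 8 + 4 + 2 → 0b101101001110 (binary)
0b101101001110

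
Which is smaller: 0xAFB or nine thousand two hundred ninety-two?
Convert 0xAFB (hexadecimal) → 10×256 + 15×16 + 11 = 2811 (decimal)
Convert nine thousand two hundred ninety-two (English words) → 9×1000 + 2×100 + 92 = 9292 (decimal)
Compare 2811 vs 9292: smaller = 2811
2811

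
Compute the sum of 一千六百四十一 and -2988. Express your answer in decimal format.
Convert 一千六百四十一 (Chinese numeral) → 1×1000 + 6×100 + 4×10 + 1 = 1641 (decimal)
Compute 1641 + -2988 = -1347
-1347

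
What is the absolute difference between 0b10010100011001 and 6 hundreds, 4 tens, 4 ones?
Convert 0b10010100011001 (binary) → 8192 + 1024 + 256 + 16 + 8 + 1 = 9497 (decimal)
Convert 6 hundreds, 4 tens, 4 ones (place-value notation) → 6×100 + 4×10 + 4 = 644 (decimal)
Compute |9497 - 644| = 8853
8853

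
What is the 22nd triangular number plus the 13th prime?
The 22nd triangular number = 22×23/2 = 253
Convert the 13th prime (prime index) → 41 (decimal)
Compute 253 + 41 = 294
294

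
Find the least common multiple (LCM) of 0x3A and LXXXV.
Convert 0x3A (hexadecimal) → 3×16 + 10 = 58 (decimal)
Convert LXXXV (Roman numeral) → 50 + 10 + 10 + 10 + 5 = 85 (decimal)
Compute lcm(58, 85) = 4930
4930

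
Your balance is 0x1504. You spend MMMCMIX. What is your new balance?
Convert 0x1504 (hexadecimal) → 1×4096 + 5×256 + 4 = 5380 (decimal)
Convert MMMCMIX (Roman numeral) → 1000 + 1000 + 1000 + 900 + 9 = 3909 (decimal)
Compute 5380 - 3909 = 1471
1471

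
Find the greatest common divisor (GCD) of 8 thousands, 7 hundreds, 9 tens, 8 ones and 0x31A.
Convert 8 thousands, 7 hundreds, 9 tens, 8 ones (place-value notation) → 8×1000 + 7×100 + 9×10 + 8 = 8798 (decimal)
Convert 0x31A (hexadecimal) → 3×256 + 1×16 + 10 = 794 (decimal)
Compute gcd(8798, 794) = 2
2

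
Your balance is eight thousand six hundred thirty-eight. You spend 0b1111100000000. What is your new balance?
Convert eight thousand six hundred thirty-eight (English words) → 8×1000 + 6×100 + 38 = 8638 (decimal)
Convert 0b1111100000000 (binary) → 4096 + 2048 + 1024 + 512 + 256 = 7936 (decimal)
Compute 8638 - 7936 = 702
702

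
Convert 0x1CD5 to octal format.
Convert 0x1CD5 (hexadecimal) → 1×4096 + 12×256 + 13×16 + 5 = 7381 (decimal)
Convert 7381 (decimal) → 7381 = 1×4096 + 6×512 + 3×64 + 2×8 + 5 → 0o16325 (octal)
0o16325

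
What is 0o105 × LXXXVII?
Convert 0o105 (octal) → 1×64 + 5 = 69 (decimal)
Convert LXXXVII (Roman numeral) → 50 + 10 + 10 + 10 + 5 + 1 + 1 = 87 (decimal)
Compute 69 × 87 = 6003
6003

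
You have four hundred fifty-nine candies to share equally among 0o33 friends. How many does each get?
Convert four hundred fifty-nine (English words) → 4×100 + 59 = 459 (decimal)
Convert 0o33 (octal) → 3×8 + 3 = 27 (decimal)
Compute 459 ÷ 27 = 17
17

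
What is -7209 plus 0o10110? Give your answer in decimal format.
Convert 0o10110 (octal) → 1×4096 + 1×64 + 1×8 = 4168 (decimal)
Compute -7209 + 4168 = -3041
-3041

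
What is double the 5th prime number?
The 5th prime number = 11
Compute 11 × 2 = 22
22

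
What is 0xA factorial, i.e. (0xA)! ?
Convert 0xA (hexadecimal) → 10 (decimal)
Compute 10! = 3628800
3628800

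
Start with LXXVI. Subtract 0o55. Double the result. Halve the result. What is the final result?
Convert LXXVI (Roman numeral) → 50 + 10 + 10 + 5 + 1 = 76 (decimal)
Start: 76
Convert 0o55 (octal) → 5×8 + 5 = 45 (decimal)
76 - 45 = 31
31 × 2 = 62
62 ÷ 2 = 31
31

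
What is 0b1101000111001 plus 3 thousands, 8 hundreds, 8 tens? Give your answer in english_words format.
Convert 0b1101000111001 (binary) → 4096 + 2048 + 512 + 32 + 16 + 8 + 1 = 6713 (decimal)
Convert 3 thousands, 8 hundreds, 8 tens (place-value notation) → 3×1000 + 8×100 + 8×10 = 3880 (decimal)
Compute 6713 + 3880 = 10593
Convert 10593 (decimal) → 10593 = 10×1000 + 5×100 + 93 → ten thousand five hundred ninety-three (English words)
ten thousand five hundred ninety-three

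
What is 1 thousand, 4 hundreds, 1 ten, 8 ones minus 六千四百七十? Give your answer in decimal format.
Convert 1 thousand, 4 hundreds, 1 ten, 8 ones (place-value notation) → 1×1000 + 4×100 + 1×10 + 8 = 1418 (decimal)
Convert 六千四百七十 (Chinese numeral) → 6×1000 + 4×100 + 7×10 = 6470 (decimal)
Compute 1418 - 6470 = -5052
-5052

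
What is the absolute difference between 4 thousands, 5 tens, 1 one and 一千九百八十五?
Convert 4 thousands, 5 tens, 1 one (place-value notation) → 4×1000 + 5×10 + 1 = 4051 (decimal)
Convert 一千九百八十五 (Chinese numeral) → 1×1000 + 9×100 + 8×10 + 5 = 1985 (decimal)
Compute |4051 - 1985| = 2066
2066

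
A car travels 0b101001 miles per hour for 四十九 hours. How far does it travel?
Convert 0b101001 (binary) → 32 + 8 + 1 = 41 (decimal)
Convert 四十九 (Chinese numeral) → 4×10 + 9 = 49 (decimal)
Compute 41 × 49 = 2009
2009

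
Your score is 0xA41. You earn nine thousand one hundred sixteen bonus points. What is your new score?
Convert 0xA41 (hexadecimal) → 10×256 + 4×16 + 1 = 2625 (decimal)
Convert nine thousand one hundred sixteen (English words) → 9×1000 + 1×100 + 16 = 9116 (decimal)
Compute 2625 + 9116 = 11741
11741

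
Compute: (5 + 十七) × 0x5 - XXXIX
Convert 十七 (Chinese numeral) → 1×10 + 7 = 17 (decimal)
Convert 0x5 (hexadecimal) → 5 (decimal)
Convert XXXIX (Roman numeral) → 10 + 10 + 10 + 9 = 39 (decimal)
Expression in decimal: (5 + 17) × 5 - 39
Parentheses first: 5 + 17 = 22
Multiply: 22 × 5 = 110
Subtract: 110 - 39 = 71
71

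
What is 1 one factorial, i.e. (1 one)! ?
Convert 1 one (place-value notation) → 1 (decimal)
Compute 1! = 1
1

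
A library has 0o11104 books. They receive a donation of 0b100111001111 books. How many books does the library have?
Convert 0o11104 (octal) → 1×4096 + 1×512 + 1×64 + 4 = 4676 (decimal)
Convert 0b100111001111 (binary) → 2048 + 256 + 128 + 64 + 8 + 4 + 2 + 1 = 2511 (decimal)
Compute 4676 + 2511 = 7187
7187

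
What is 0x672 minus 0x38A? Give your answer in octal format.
Convert 0x672 (hexadecimal) → 6×256 + 7×16 + 2 = 1650 (decimal)
Convert 0x38A (hexadecimal) → 3×256 + 8×16 + 10 = 906 (decimal)
Compute 1650 - 906 = 744
Convert 744 (decimal) → 744 = 1×512 + 3×64 + 5×8 → 0o1350 (octal)
0o1350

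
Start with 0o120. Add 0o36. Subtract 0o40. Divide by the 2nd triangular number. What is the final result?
Convert 0o120 (octal) → 1×64 + 2×8 = 80 (decimal)
Start: 80
Convert 0o36 (octal) → 3×8 + 6 = 30 (decimal)
80 + 30 = 110
Convert 0o40 (octal) → 4×8 = 32 (decimal)
110 - 32 = 78
Convert the 2nd triangular number (triangular index) → 2×3/2 = 3 (decimal)
78 ÷ 3 = 26
26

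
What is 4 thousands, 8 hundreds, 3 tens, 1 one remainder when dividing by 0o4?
Convert 4 thousands, 8 hundreds, 3 tens, 1 one (place-value notation) → 4×1000 + 8×100 + 3×10 + 1 = 4831 (decimal)
Convert 0o4 (octal) → 4 (decimal)
Compute 4831 mod 4 = 3
3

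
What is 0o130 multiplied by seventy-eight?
Convert 0o130 (octal) → 1×64 + 3×8 = 88 (decimal)
Convert seventy-eight (English words) → 78 (decimal)
Compute 88 × 78 = 6864
6864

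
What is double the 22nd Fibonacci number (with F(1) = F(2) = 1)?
The 22nd Fibonacci number (with F(1) = F(2) = 1) = 17711
Compute 17711 × 2 = 35422
35422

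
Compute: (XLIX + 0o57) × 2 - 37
Convert XLIX (Roman numeral) → 40 + 9 = 49 (decimal)
Convert 0o57 (octal) → 5×8 + 7 = 47 (decimal)
Expression in decimal: (49 + 47) × 2 - 37
Parentheses first: 49 + 47 = 96
Multiply: 96 × 2 = 192
Subtract: 192 - 37 = 155
155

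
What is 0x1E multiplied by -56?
Convert 0x1E (hexadecimal) → 1×16 + 14 = 30 (decimal)
Compute 30 × -56 = -1680
-1680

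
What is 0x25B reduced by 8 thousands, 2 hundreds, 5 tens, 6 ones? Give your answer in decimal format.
Convert 0x25B (hexadecimal) → 2×256 + 5×16 + 11 = 603 (decimal)
Convert 8 thousands, 2 hundreds, 5 tens, 6 ones (place-value notation) → 8×1000 + 2×100 + 5×10 + 6 = 8256 (decimal)
Compute 603 - 8256 = -7653
-7653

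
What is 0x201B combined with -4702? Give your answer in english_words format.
Convert 0x201B (hexadecimal) → 2×4096 + 1×16 + 11 = 8219 (decimal)
Compute 8219 + -4702 = 3517
Convert 3517 (decimal) → 3517 = 3×1000 + 5×100 + 17 → three thousand five hundred seventeen (English words)
three thousand five hundred seventeen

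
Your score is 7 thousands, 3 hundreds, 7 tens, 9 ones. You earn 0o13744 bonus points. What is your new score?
Convert 7 thousands, 3 hundreds, 7 tens, 9 ones (place-value notation) → 7×1000 + 3×100 + 7×10 + 9 = 7379 (decimal)
Convert 0o13744 (octal) → 1×4096 + 3×512 + 7×64 + 4×8 + 4 = 6116 (decimal)
Compute 7379 + 6116 = 13495
13495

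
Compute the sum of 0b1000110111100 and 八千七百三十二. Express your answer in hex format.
Convert 0b1000110111100 (binary) → 4096 + 256 + 128 + 32 + 16 + 8 + 4 = 4540 (decimal)
Convert 八千七百三十二 (Chinese numeral) → 8×1000 + 7×100 + 3×10 + 2 = 8732 (decimal)
Compute 4540 + 8732 = 13272
Convert 13272 (decimal) → 13272 = 3×4096 + 3×256 + 13×16 + 8 → 0x33D8 (hexadecimal)
0x33D8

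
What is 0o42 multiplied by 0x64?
Convert 0o42 (octal) → 4×8 + 2 = 34 (decimal)
Convert 0x64 (hexadecimal) → 6×16 + 4 = 100 (decimal)
Compute 34 × 100 = 3400
3400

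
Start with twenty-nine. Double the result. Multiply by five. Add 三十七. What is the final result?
Convert twenty-nine (English words) → 29 (decimal)
Start: 29
29 × 2 = 58
Convert five (English words) → 5 (decimal)
58 × 5 = 290
Convert 三十七 (Chinese numeral) → 3×10 + 7 = 37 (decimal)
290 + 37 = 327
327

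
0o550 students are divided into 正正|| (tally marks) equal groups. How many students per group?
Convert 0o550 (octal) → 5×64 + 5×8 = 360 (decimal)
Convert 正正|| (tally marks) → 5 + 5 + 2 = 12 (decimal)
Compute 360 ÷ 12 = 30
30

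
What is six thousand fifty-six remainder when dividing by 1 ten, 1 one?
Convert six thousand fifty-six (English words) → 6×1000 + 56 = 6056 (decimal)
Convert 1 ten, 1 one (place-value notation) → 1×10 + 1 = 11 (decimal)
Compute 6056 mod 11 = 6
6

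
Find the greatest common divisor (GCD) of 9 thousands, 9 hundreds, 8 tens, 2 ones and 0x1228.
Convert 9 thousands, 9 hundreds, 8 tens, 2 ones (place-value notation) → 9×1000 + 9×100 + 8×10 + 2 = 9982 (decimal)
Convert 0x1228 (hexadecimal) → 1×4096 + 2×256 + 2×16 + 8 = 4648 (decimal)
Compute gcd(9982, 4648) = 14
14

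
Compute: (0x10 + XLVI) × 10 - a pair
Convert 0x10 (hexadecimal) → 1×16 = 16 (decimal)
Convert XLVI (Roman numeral) → 40 + 5 + 1 = 46 (decimal)
Convert a pair (colloquial) → 2 (decimal)
Expression in decimal: (16 + 46) × 10 - 2
Parentheses first: 16 + 46 = 62
Multiply: 62 × 10 = 620
Subtract: 620 - 2 = 618
618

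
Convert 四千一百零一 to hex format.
Convert 四千一百零一 (Chinese numeral) → 4×1000 + 1×100 + 1 = 4101 (decimal)
Convert 4101 (decimal) → 4101 = 1×4096 + 5 → 0x1005 (hexadecimal)
0x1005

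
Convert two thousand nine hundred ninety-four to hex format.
Convert two thousand nine hundred ninety-four (English words) → 2×1000 + 9×100 + 94 = 2994 (decimal)
Convert 2994 (decimal) → 2994 = 11×256 + 11×16 + 2 → 0xBB2 (hexadecimal)
0xBB2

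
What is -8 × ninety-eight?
Convert ninety-eight (English words) → 98 (decimal)
Compute -8 × 98 = -784
-784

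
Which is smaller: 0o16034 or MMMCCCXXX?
Convert 0o16034 (octal) → 1×4096 + 6×512 + 3×8 + 4 = 7196 (decimal)
Convert MMMCCCXXX (Roman numeral) → 1000 + 1000 + 1000 + 100 + 100 + 100 + 10 + 10 + 10 = 3330 (decimal)
Compare 7196 vs 3330: smaller = 3330
3330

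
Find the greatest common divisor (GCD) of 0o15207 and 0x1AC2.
Convert 0o15207 (octal) → 1×4096 + 5×512 + 2×64 + 7 = 6791 (decimal)
Convert 0x1AC2 (hexadecimal) → 1×4096 + 10×256 + 12×16 + 2 = 6850 (decimal)
Compute gcd(6791, 6850) = 1
1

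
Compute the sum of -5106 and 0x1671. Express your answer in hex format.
Convert 0x1671 (hexadecimal) → 1×4096 + 6×256 + 7×16 + 1 = 5745 (decimal)
Compute -5106 + 5745 = 639
Convert 639 (decimal) → 639 = 2×256 + 7×16 + 15 → 0x27F (hexadecimal)
0x27F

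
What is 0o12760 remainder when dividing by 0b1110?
Convert 0o12760 (octal) → 1×4096 + 2×512 + 7×64 + 6×8 = 5616 (decimal)
Convert 0b1110 (binary) → 8 + 4 + 2 = 14 (decimal)
Compute 5616 mod 14 = 2
2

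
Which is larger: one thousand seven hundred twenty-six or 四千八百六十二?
Convert one thousand seven hundred twenty-six (English words) → 1×1000 + 7×100 + 26 = 1726 (decimal)
Convert 四千八百六十二 (Chinese numeral) → 4×1000 + 8×100 + 6×10 + 2 = 4862 (decimal)
Compare 1726 vs 4862: larger = 4862
4862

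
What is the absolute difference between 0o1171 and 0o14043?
Convert 0o1171 (octal) → 1×512 + 1×64 + 7×8 + 1 = 633 (decimal)
Convert 0o14043 (octal) → 1×4096 + 4×512 + 4×8 + 3 = 6179 (decimal)
Compute |633 - 6179| = 5546
5546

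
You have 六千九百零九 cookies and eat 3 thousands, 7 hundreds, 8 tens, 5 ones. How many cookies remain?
Convert 六千九百零九 (Chinese numeral) → 6×1000 + 9×100 + 9 = 6909 (decimal)
Convert 3 thousands, 7 hundreds, 8 tens, 5 ones (place-value notation) → 3×1000 + 7×100 + 8×10 + 5 = 3785 (decimal)
Compute 6909 - 3785 = 3124
3124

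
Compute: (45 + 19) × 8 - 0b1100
Convert 0b1100 (binary) → 8 + 4 = 12 (decimal)
Expression in decimal: (45 + 19) × 8 - 12
Parentheses first: 45 + 19 = 64
Multiply: 64 × 8 = 512
Subtract: 512 - 12 = 500
500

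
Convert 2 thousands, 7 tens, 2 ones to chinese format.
Convert 2 thousands, 7 tens, 2 ones (place-value notation) → 2×1000 + 7×10 + 2 = 2072 (decimal)
Convert 2072 (decimal) → 2072 = 2×1000 + 7×10 + 2 → 二千零七十二 (Chinese numeral)
二千零七十二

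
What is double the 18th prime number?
The 18th prime number = 61
Compute 61 × 2 = 122
122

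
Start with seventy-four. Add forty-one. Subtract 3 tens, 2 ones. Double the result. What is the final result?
Convert seventy-four (English words) → 74 (decimal)
Start: 74
Convert forty-one (English words) → 41 (decimal)
74 + 41 = 115
Convert 3 tens, 2 ones (place-value notation) → 3×10 + 2 = 32 (decimal)
115 - 32 = 83
83 × 2 = 166
166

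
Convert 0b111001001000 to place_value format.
Convert 0b111001001000 (binary) → 2048 + 1024 + 512 + 64 + 8 = 3656 (decimal)
Convert 3656 (decimal) → 3656 = 3×1000 + 6×100 + 5×10 + 6 → 3 thousands, 6 hundreds, 5 tens, 6 ones (place-value notation)
3 thousands, 6 hundreds, 5 tens, 6 ones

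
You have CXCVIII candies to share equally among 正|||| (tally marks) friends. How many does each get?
Convert CXCVIII (Roman numeral) → 100 + 90 + 5 + 1 + 1 + 1 = 198 (decimal)
Convert 正|||| (tally marks) → 5 + 4 = 9 (decimal)
Compute 198 ÷ 9 = 22
22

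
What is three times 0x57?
Convert three (English words) → 3 (decimal)
Convert 0x57 (hexadecimal) → 5×16 + 7 = 87 (decimal)
Compute 3 × 87 = 261
261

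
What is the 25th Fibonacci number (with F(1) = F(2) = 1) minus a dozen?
The 25th Fibonacci number (with F(1) = F(2) = 1) = 75025
Convert a dozen (colloquial) → 12 (decimal)
Compute 75025 - 12 = 75013
75013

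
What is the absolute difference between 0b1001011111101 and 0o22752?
Convert 0b1001011111101 (binary) → 4096 + 512 + 128 + 64 + 32 + 16 + 8 + 4 + 1 = 4861 (decimal)
Convert 0o22752 (octal) → 2×4096 + 2×512 + 7×64 + 5×8 + 2 = 9706 (decimal)
Compute |4861 - 9706| = 4845
4845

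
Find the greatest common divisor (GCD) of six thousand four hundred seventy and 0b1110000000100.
Convert six thousand four hundred seventy (English words) → 6×1000 + 4×100 + 70 = 6470 (decimal)
Convert 0b1110000000100 (binary) → 4096 + 2048 + 1024 + 4 = 7172 (decimal)
Compute gcd(6470, 7172) = 2
2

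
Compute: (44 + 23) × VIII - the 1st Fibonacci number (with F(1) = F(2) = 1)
Convert VIII (Roman numeral) → 5 + 1 + 1 + 1 = 8 (decimal)
Convert the 1st Fibonacci number (with F(1) = F(2) = 1) (Fibonacci index) → 1 (decimal)
Expression in decimal: (44 + 23) × 8 - 1
Parentheses first: 44 + 23 = 67
Multiply: 67 × 8 = 536
Subtract: 536 - 1 = 535
535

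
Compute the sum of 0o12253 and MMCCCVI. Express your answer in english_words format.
Convert 0o12253 (octal) → 1×4096 + 2×512 + 2×64 + 5×8 + 3 = 5291 (decimal)
Convert MMCCCVI (Roman numeral) → 1000 + 1000 + 100 + 100 + 100 + 5 + 1 = 2306 (decimal)
Compute 5291 + 2306 = 7597
Convert 7597 (decimal) → 7597 = 7×1000 + 5×100 + 97 → seven thousand five hundred ninety-seven (English words)
seven thousand five hundred ninety-seven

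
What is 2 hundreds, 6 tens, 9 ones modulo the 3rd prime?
Convert 2 hundreds, 6 tens, 9 ones (place-value notation) → 2×100 + 6×10 + 9 = 269 (decimal)
Convert the 3rd prime (prime index) → 5 (decimal)
Compute 269 mod 5 = 4
4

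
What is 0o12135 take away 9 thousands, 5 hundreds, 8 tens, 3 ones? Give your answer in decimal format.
Convert 0o12135 (octal) → 1×4096 + 2×512 + 1×64 + 3×8 + 5 = 5213 (decimal)
Convert 9 thousands, 5 hundreds, 8 tens, 3 ones (place-value notation) → 9×1000 + 5×100 + 8×10 + 3 = 9583 (decimal)
Compute 5213 - 9583 = -4370
-4370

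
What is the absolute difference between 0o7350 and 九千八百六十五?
Convert 0o7350 (octal) → 7×512 + 3×64 + 5×8 = 3816 (decimal)
Convert 九千八百六十五 (Chinese numeral) → 9×1000 + 8×100 + 6×10 + 5 = 9865 (decimal)
Compute |3816 - 9865| = 6049
6049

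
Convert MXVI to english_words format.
Convert MXVI (Roman numeral) → 1000 + 10 + 5 + 1 = 1016 (decimal)
Convert 1016 (decimal) → 1016 = 1×1000 + 16 → one thousand sixteen (English words)
one thousand sixteen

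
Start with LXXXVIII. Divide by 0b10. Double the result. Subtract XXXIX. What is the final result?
Convert LXXXVIII (Roman numeral) → 50 + 10 + 10 + 10 + 5 + 1 + 1 + 1 = 88 (decimal)
Start: 88
Convert 0b10 (binary) → 2 (decimal)
88 ÷ 2 = 44
44 × 2 = 88
Convert XXXIX (Roman numeral) → 10 + 10 + 10 + 9 = 39 (decimal)
88 - 39 = 49
49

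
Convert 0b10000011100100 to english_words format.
Convert 0b10000011100100 (binary) → 8192 + 128 + 64 + 32 + 4 = 8420 (decimal)
Convert 8420 (decimal) → 8420 = 8×1000 + 4×100 + 20 → eight thousand four hundred twenty (English words)
eight thousand four hundred twenty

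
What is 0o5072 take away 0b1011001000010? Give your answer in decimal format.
Convert 0o5072 (octal) → 5×512 + 7×8 + 2 = 2618 (decimal)
Convert 0b1011001000010 (binary) → 4096 + 1024 + 512 + 64 + 2 = 5698 (decimal)
Compute 2618 - 5698 = -3080
-3080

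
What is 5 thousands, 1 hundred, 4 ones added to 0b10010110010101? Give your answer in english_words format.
Convert 5 thousands, 1 hundred, 4 ones (place-value notation) → 5×1000 + 1×100 + 4 = 5104 (decimal)
Convert 0b10010110010101 (binary) → 8192 + 1024 + 256 + 128 + 16 + 4 + 1 = 9621 (decimal)
Compute 5104 + 9621 = 14725
Convert 14725 (decimal) → 14725 = 14×1000 + 7×100 + 25 → fourteen thousand seven hundred twenty-five (English words)
fourteen thousand seven hundred twenty-five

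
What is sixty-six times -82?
Convert sixty-six (English words) → 66 (decimal)
Compute 66 × -82 = -5412
-5412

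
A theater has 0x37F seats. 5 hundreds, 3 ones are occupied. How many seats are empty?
Convert 0x37F (hexadecimal) → 3×256 + 7×16 + 15 = 895 (decimal)
Convert 5 hundreds, 3 ones (place-value notation) → 5×100 + 3 = 503 (decimal)
Compute 895 - 503 = 392
392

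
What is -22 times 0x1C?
Convert 0x1C (hexadecimal) → 1×16 + 12 = 28 (decimal)
Compute -22 × 28 = -616
-616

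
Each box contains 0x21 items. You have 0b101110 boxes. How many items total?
Convert 0x21 (hexadecimal) → 2×16 + 1 = 33 (decimal)
Convert 0b101110 (binary) → 32 + 8 + 4 + 2 = 46 (decimal)
Compute 33 × 46 = 1518
1518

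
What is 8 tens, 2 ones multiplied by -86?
Convert 8 tens, 2 ones (place-value notation) → 8×10 + 2 = 82 (decimal)
Compute 82 × -86 = -7052
-7052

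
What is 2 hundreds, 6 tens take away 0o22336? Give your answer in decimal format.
Convert 2 hundreds, 6 tens (place-value notation) → 2×100 + 6×10 = 260 (decimal)
Convert 0o22336 (octal) → 2×4096 + 2×512 + 3×64 + 3×8 + 6 = 9438 (decimal)
Compute 260 - 9438 = -9178
-9178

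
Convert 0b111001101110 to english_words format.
Convert 0b111001101110 (binary) → 2048 + 1024 + 512 + 64 + 32 + 8 + 4 + 2 = 3694 (decimal)
Convert 3694 (decimal) → 3694 = 3×1000 + 6×100 + 94 → three thousand six hundred ninety-four (English words)
three thousand six hundred ninety-four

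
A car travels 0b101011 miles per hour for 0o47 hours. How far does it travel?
Convert 0b101011 (binary) → 32 + 8 + 2 + 1 = 43 (decimal)
Convert 0o47 (octal) → 4×8 + 7 = 39 (decimal)
Compute 43 × 39 = 1677
1677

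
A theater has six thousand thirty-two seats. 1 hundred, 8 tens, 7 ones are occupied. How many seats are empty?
Convert six thousand thirty-two (English words) → 6×1000 + 32 = 6032 (decimal)
Convert 1 hundred, 8 tens, 7 ones (place-value notation) → 1×100 + 8×10 + 7 = 187 (decimal)
Compute 6032 - 187 = 5845
5845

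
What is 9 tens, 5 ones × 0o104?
Convert 9 tens, 5 ones (place-value notation) → 9×10 + 5 = 95 (decimal)
Convert 0o104 (octal) → 1×64 + 4 = 68 (decimal)
Compute 95 × 68 = 6460
6460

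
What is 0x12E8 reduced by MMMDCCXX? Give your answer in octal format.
Convert 0x12E8 (hexadecimal) → 1×4096 + 2×256 + 14×16 + 8 = 4840 (decimal)
Convert MMMDCCXX (Roman numeral) → 1000 + 1000 + 1000 + 500 + 100 + 100 + 10 + 10 = 3720 (decimal)
Compute 4840 - 3720 = 1120
Convert 1120 (decimal) → 1120 = 2×512 + 1×64 + 4×8 → 0o2140 (octal)
0o2140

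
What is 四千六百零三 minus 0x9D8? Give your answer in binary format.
Convert 四千六百零三 (Chinese numeral) → 4×1000 + 6×100 + 3 = 4603 (decimal)
Convert 0x9D8 (hexadecimal) → 9×256 + 13×16 + 8 = 2520 (decimal)
Compute 4603 - 2520 = 2083
Convert 2083 (decimal) → 2083 = 2048 + 32 + 2 + 1 → 0b100000100011 (binary)
0b100000100011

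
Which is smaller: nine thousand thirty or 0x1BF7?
Convert nine thousand thirty (English words) → 9×1000 + 30 = 9030 (decimal)
Convert 0x1BF7 (hexadecimal) → 1×4096 + 11×256 + 15×16 + 7 = 7159 (decimal)
Compare 9030 vs 7159: smaller = 7159
7159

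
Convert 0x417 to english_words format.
Convert 0x417 (hexadecimal) → 4×256 + 1×16 + 7 = 1047 (decimal)
Convert 1047 (decimal) → 1047 = 1×1000 + 47 → one thousand forty-seven (English words)
one thousand forty-seven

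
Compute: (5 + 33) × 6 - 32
Parentheses first: 5 + 33 = 38
Multiply: 38 × 6 = 228
Subtract: 228 - 32 = 196
196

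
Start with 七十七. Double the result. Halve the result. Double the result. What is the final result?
Convert 七十七 (Chinese numeral) → 7×10 + 7 = 77 (decimal)
Start: 77
77 × 2 = 154
154 ÷ 2 = 77
77 × 2 = 154
154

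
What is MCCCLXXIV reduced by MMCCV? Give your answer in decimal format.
Convert MCCCLXXIV (Roman numeral) → 1000 + 100 + 100 + 100 + 50 + 10 + 10 + 4 = 1374 (decimal)
Convert MMCCV (Roman numeral) → 1000 + 1000 + 100 + 100 + 5 = 2205 (decimal)
Compute 1374 - 2205 = -831
-831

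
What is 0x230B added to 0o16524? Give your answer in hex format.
Convert 0x230B (hexadecimal) → 2×4096 + 3×256 + 11 = 8971 (decimal)
Convert 0o16524 (octal) → 1×4096 + 6×512 + 5×64 + 2×8 + 4 = 7508 (decimal)
Compute 8971 + 7508 = 16479
Convert 16479 (decimal) → 16479 = 4×4096 + 5×16 + 15 → 0x405F (hexadecimal)
0x405F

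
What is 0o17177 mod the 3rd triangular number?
Convert 0o17177 (octal) → 1×4096 + 7×512 + 1×64 + 7×8 + 7 = 7807 (decimal)
Convert the 3rd triangular number (triangular index) → 3×4/2 = 6 (decimal)
Compute 7807 mod 6 = 1
1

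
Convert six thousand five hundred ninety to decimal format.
Convert six thousand five hundred ninety (English words) → 6×1000 + 5×100 + 90 = 6590 (decimal)
6590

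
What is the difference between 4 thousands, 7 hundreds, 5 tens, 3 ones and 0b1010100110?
Convert 4 thousands, 7 hundreds, 5 tens, 3 ones (place-value notation) → 4×1000 + 7×100 + 5×10 + 3 = 4753 (decimal)
Convert 0b1010100110 (binary) → 512 + 128 + 32 + 4 + 2 = 678 (decimal)
Difference: |4753 - 678| = 4075
4075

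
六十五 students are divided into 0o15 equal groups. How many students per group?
Convert 六十五 (Chinese numeral) → 6×10 + 5 = 65 (decimal)
Convert 0o15 (octal) → 1×8 + 5 = 13 (decimal)
Compute 65 ÷ 13 = 5
5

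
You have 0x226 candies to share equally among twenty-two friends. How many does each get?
Convert 0x226 (hexadecimal) → 2×256 + 2×16 + 6 = 550 (decimal)
Convert twenty-two (English words) → 22 (decimal)
Compute 550 ÷ 22 = 25
25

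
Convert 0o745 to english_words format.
Convert 0o745 (octal) → 7×64 + 4×8 + 5 = 485 (decimal)
Convert 485 (decimal) → 485 = 4×100 + 85 → four hundred eighty-five (English words)
four hundred eighty-five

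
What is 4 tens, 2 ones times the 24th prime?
Convert 4 tens, 2 ones (place-value notation) → 4×10 + 2 = 42 (decimal)
Convert the 24th prime (prime index) → 89 (decimal)
Compute 42 × 89 = 3738
3738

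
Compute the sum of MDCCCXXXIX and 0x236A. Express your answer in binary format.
Convert MDCCCXXXIX (Roman numeral) → 1000 + 500 + 100 + 100 + 100 + 10 + 10 + 10 + 9 = 1839 (decimal)
Convert 0x236A (hexadecimal) → 2×4096 + 3×256 + 6×16 + 10 = 9066 (decimal)
Compute 1839 + 9066 = 10905
Convert 10905 (decimal) → 10905 = 8192 + 2048 + 512 + 128 + 16 + 8 + 1 → 0b10101010011001 (binary)
0b10101010011001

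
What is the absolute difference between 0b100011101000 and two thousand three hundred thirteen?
Convert 0b100011101000 (binary) → 2048 + 128 + 64 + 32 + 8 = 2280 (decimal)
Convert two thousand three hundred thirteen (English words) → 2×1000 + 3×100 + 13 = 2313 (decimal)
Compute |2280 - 2313| = 33
33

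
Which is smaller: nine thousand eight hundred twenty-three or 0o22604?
Convert nine thousand eight hundred twenty-three (English words) → 9×1000 + 8×100 + 23 = 9823 (decimal)
Convert 0o22604 (octal) → 2×4096 + 2×512 + 6×64 + 4 = 9604 (decimal)
Compare 9823 vs 9604: smaller = 9604
9604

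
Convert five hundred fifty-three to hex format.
Convert five hundred fifty-three (English words) → 5×100 + 53 = 553 (decimal)
Convert 553 (decimal) → 553 = 2×256 + 2×16 + 9 → 0x229 (hexadecimal)
0x229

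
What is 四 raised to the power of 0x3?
Convert 四 (Chinese numeral) → 4 (decimal)
Convert 0x3 (hexadecimal) → 3 (decimal)
Compute 4 ^ 3 = 64
64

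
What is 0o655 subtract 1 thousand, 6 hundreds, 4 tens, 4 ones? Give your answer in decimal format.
Convert 0o655 (octal) → 6×64 + 5×8 + 5 = 429 (decimal)
Convert 1 thousand, 6 hundreds, 4 tens, 4 ones (place-value notation) → 1×1000 + 6×100 + 4×10 + 4 = 1644 (decimal)
Compute 429 - 1644 = -1215
-1215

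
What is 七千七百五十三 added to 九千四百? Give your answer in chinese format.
Convert 七千七百五十三 (Chinese numeral) → 7×1000 + 7×100 + 5×10 + 3 = 7753 (decimal)
Convert 九千四百 (Chinese numeral) → 9×1000 + 4×100 = 9400 (decimal)
Compute 7753 + 9400 = 17153
Convert 17153 (decimal) → 17153 = 1×10000 + 7×1000 + 1×100 + 5×10 + 3 → 一万七千一百五十三 (Chinese numeral)
一万七千一百五十三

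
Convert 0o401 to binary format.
Convert 0o401 (octal) → 4×64 + 1 = 257 (decimal)
Convert 257 (decimal) → 257 = 256 + 1 → 0b100000001 (binary)
0b100000001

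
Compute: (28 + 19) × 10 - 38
Parentheses first: 28 + 19 = 47
Multiply: 47 × 10 = 470
Subtract: 470 - 38 = 432
432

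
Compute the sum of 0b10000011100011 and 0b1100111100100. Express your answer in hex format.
Convert 0b10000011100011 (binary) → 8192 + 128 + 64 + 32 + 2 + 1 = 8419 (decimal)
Convert 0b1100111100100 (binary) → 4096 + 2048 + 256 + 128 + 64 + 32 + 4 = 6628 (decimal)
Compute 8419 + 6628 = 15047
Convert 15047 (decimal) → 15047 = 3×4096 + 10×256 + 12×16 + 7 → 0x3AC7 (hexadecimal)
0x3AC7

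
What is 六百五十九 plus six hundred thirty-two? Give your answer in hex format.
Convert 六百五十九 (Chinese numeral) → 6×100 + 5×10 + 9 = 659 (decimal)
Convert six hundred thirty-two (English words) → 6×100 + 32 = 632 (decimal)
Compute 659 + 632 = 1291
Convert 1291 (decimal) → 1291 = 5×256 + 11 → 0x50B (hexadecimal)
0x50B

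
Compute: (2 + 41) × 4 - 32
Parentheses first: 2 + 41 = 43
Multiply: 43 × 4 = 172
Subtract: 172 - 32 = 140
140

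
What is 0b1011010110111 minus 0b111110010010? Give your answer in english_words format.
Convert 0b1011010110111 (binary) → 4096 + 1024 + 512 + 128 + 32 + 16 + 4 + 2 + 1 = 5815 (decimal)
Convert 0b111110010010 (binary) → 2048 + 1024 + 512 + 256 + 128 + 16 + 2 = 3986 (decimal)
Compute 5815 - 3986 = 1829
Convert 1829 (decimal) → 1829 = 1×1000 + 8×100 + 29 → one thousand eight hundred twenty-nine (English words)
one thousand eight hundred twenty-nine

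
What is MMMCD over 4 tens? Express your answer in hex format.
Convert MMMCD (Roman numeral) → 1000 + 1000 + 1000 + 400 = 3400 (decimal)
Convert 4 tens (place-value notation) → 4×10 = 40 (decimal)
Compute 3400 ÷ 40 = 85
Convert 85 (decimal) → 85 = 5×16 + 5 → 0x55 (hexadecimal)
0x55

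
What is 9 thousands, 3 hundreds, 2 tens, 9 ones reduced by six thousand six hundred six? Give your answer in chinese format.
Convert 9 thousands, 3 hundreds, 2 tens, 9 ones (place-value notation) → 9×1000 + 3×100 + 2×10 + 9 = 9329 (decimal)
Convert six thousand six hundred six (English words) → 6×1000 + 6×100 + 6 = 6606 (decimal)
Compute 9329 - 6606 = 2723
Convert 2723 (decimal) → 2723 = 2×1000 + 7×100 + 2×10 + 3 → 二千七百二十三 (Chinese numeral)
二千七百二十三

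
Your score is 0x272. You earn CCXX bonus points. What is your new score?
Convert 0x272 (hexadecimal) → 2×256 + 7×16 + 2 = 626 (decimal)
Convert CCXX (Roman numeral) → 100 + 100 + 10 + 10 = 220 (decimal)
Compute 626 + 220 = 846
846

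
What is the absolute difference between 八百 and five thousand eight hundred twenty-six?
Convert 八百 (Chinese numeral) → 8×100 = 800 (decimal)
Convert five thousand eight hundred twenty-six (English words) → 5×1000 + 8×100 + 26 = 5826 (decimal)
Compute |800 - 5826| = 5026
5026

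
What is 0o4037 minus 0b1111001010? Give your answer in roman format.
Convert 0o4037 (octal) → 4×512 + 3×8 + 7 = 2079 (decimal)
Convert 0b1111001010 (binary) → 512 + 256 + 128 + 64 + 8 + 2 = 970 (decimal)
Compute 2079 - 970 = 1109
Convert 1109 (decimal) → 1109 = 1000 + 100 + 9 → MCIX (Roman numeral)
MCIX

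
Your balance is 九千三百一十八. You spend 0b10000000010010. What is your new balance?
Convert 九千三百一十八 (Chinese numeral) → 9×1000 + 3×100 + 1×10 + 8 = 9318 (decimal)
Convert 0b10000000010010 (binary) → 8192 + 16 + 2 = 8210 (decimal)
Compute 9318 - 8210 = 1108
1108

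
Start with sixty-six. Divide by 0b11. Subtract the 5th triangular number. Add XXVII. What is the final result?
Convert sixty-six (English words) → 66 (decimal)
Start: 66
Convert 0b11 (binary) → 2 + 1 = 3 (decimal)
66 ÷ 3 = 22
Convert the 5th triangular number (triangular index) → 5×6/2 = 15 (decimal)
22 - 15 = 7
Convert XXVII (Roman numeral) → 10 + 10 + 5 + 1 + 1 = 27 (decimal)
7 + 27 = 34
34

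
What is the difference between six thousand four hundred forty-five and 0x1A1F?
Convert six thousand four hundred forty-five (English words) → 6×1000 + 4×100 + 45 = 6445 (decimal)
Convert 0x1A1F (hexadecimal) → 1×4096 + 10×256 + 1×16 + 15 = 6687 (decimal)
Difference: |6445 - 6687| = 242
242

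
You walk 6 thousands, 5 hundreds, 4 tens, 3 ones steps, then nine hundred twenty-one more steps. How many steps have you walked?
Convert 6 thousands, 5 hundreds, 4 tens, 3 ones (place-value notation) → 6×1000 + 5×100 + 4×10 + 3 = 6543 (decimal)
Convert nine hundred twenty-one (English words) → 9×100 + 21 = 921 (decimal)
Compute 6543 + 921 = 7464
7464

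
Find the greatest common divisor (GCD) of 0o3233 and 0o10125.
Convert 0o3233 (octal) → 3×512 + 2×64 + 3×8 + 3 = 1691 (decimal)
Convert 0o10125 (octal) → 1×4096 + 1×64 + 2×8 + 5 = 4181 (decimal)
Compute gcd(1691, 4181) = 1
1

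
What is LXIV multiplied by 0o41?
Convert LXIV (Roman numeral) → 50 + 10 + 4 = 64 (decimal)
Convert 0o41 (octal) → 4×8 + 1 = 33 (decimal)
Compute 64 × 33 = 2112
2112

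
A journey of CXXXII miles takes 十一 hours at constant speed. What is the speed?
Convert CXXXII (Roman numeral) → 100 + 10 + 10 + 10 + 1 + 1 = 132 (decimal)
Convert 十一 (Chinese numeral) → 1×10 + 1 = 11 (decimal)
Compute 132 ÷ 11 = 12
12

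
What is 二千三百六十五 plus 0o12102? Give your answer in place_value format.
Convert 二千三百六十五 (Chinese numeral) → 2×1000 + 3×100 + 6×10 + 5 = 2365 (decimal)
Convert 0o12102 (octal) → 1×4096 + 2×512 + 1×64 + 2 = 5186 (decimal)
Compute 2365 + 5186 = 7551
Convert 7551 (decimal) → 7551 = 7×1000 + 5×100 + 5×10 + 1 → 7 thousands, 5 hundreds, 5 tens, 1 one (place-value notation)
7 thousands, 5 hundreds, 5 tens, 1 one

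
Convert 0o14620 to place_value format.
Convert 0o14620 (octal) → 1×4096 + 4×512 + 6×64 + 2×8 = 6544 (decimal)
Convert 6544 (decimal) → 6544 = 6×1000 + 5×100 + 4×10 + 4 → 6 thousands, 5 hundreds, 4 tens, 4 ones (place-value notation)
6 thousands, 5 hundreds, 4 tens, 4 ones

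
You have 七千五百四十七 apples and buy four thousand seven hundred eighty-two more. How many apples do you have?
Convert 七千五百四十七 (Chinese numeral) → 7×1000 + 5×100 + 4×10 + 7 = 7547 (decimal)
Convert four thousand seven hundred eighty-two (English words) → 4×1000 + 7×100 + 82 = 4782 (decimal)
Compute 7547 + 4782 = 12329
12329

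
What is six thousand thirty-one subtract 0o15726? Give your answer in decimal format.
Convert six thousand thirty-one (English words) → 6×1000 + 31 = 6031 (decimal)
Convert 0o15726 (octal) → 1×4096 + 5×512 + 7×64 + 2×8 + 6 = 7126 (decimal)
Compute 6031 - 7126 = -1095
-1095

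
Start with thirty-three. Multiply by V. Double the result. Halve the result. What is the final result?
Convert thirty-three (English words) → 33 (decimal)
Start: 33
Convert V (Roman numeral) → 5 (decimal)
33 × 5 = 165
165 × 2 = 330
330 ÷ 2 = 165
165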